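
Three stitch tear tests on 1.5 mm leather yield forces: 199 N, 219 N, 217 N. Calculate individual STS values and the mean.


STS1 = 199 / 1.5 = 132.7 N/mm
STS2 = 219 / 1.5 = 146.0 N/mm
STS3 = 217 / 1.5 = 144.7 N/mm
Mean = (132.7 + 146.0 + 144.7) / 3 = 141.1 N/mm


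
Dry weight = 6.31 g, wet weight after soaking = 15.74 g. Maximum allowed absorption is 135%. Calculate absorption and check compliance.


Absorption = 149.4%
Compliant: No

WA = (15.74 - 6.31) / 6.31 x 100 = 149.4%
Maximum allowed: 135%
Compliant: No


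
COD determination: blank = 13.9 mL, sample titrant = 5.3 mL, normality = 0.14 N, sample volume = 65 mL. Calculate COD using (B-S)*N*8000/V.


COD = (13.9 - 5.3) x 0.14 x 8000 / 65
COD = 8.6 x 0.14 x 8000 / 65
COD = 148.2 mg/L


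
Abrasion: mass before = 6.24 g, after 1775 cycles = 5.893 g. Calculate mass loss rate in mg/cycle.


Mass loss = 6.24 - 5.893 = 0.347 g
Rate = 0.347 / 1775 x 1000 = 0.195 mg/cycle


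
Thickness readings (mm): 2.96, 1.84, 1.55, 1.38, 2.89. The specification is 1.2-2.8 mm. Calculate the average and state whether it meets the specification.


Average = 2.12 mm
Within specification: Yes


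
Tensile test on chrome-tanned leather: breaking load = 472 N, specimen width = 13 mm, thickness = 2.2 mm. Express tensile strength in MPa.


Cross-section = 13 x 2.2 = 28.6 mm^2
TS = 472 / 28.6 = 16.50 MPa
(1 N/mm^2 = 1 MPa)


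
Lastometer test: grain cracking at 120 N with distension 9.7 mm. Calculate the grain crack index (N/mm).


Grain crack index = force / distension
Index = 120 / 9.7 = 12.4 N/mm


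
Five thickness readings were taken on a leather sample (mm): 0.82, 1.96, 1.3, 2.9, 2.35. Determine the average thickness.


1.87 mm


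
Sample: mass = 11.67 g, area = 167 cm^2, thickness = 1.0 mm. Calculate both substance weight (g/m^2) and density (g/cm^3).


SW = 11.67 / 167 x 10000 = 698.8 g/m^2
Volume = 167 x 1.0 / 10 = 16.70 cm^3
Density = 11.67 / 16.70 = 0.699 g/cm^3


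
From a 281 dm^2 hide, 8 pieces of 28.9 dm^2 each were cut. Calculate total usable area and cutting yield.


Total usable = 8 x 28.9 = 231.2 dm^2
Yield = 231.2 / 281 x 100 = 82.3%


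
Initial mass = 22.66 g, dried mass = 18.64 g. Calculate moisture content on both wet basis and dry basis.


Wet basis = 17.7%
Dry basis = 21.6%


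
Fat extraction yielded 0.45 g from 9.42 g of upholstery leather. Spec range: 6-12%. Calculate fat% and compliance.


Fat% = 0.45 / 9.42 x 100 = 4.8%
Spec range: 6-12%
Compliant: No


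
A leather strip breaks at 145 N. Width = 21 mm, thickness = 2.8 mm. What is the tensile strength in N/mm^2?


Cross-sectional area = 21 x 2.8 = 58.8 mm^2
Tensile strength = 145 / 58.8 = 2.47 N/mm^2


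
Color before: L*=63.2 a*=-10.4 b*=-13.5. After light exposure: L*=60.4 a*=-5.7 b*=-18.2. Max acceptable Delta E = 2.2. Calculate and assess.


dL = -2.8, da = 4.7, db = -4.7
dE = sqrt((-2.8)^2 + (4.7)^2 + (-4.7)^2) = 7.21
Max = 2.2
Passes: No


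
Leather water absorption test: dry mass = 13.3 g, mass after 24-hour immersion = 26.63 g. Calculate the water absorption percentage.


Water absorbed = 26.63 - 13.3 = 13.33 g
WA% = 13.33 / 13.3 x 100 = 100.2%


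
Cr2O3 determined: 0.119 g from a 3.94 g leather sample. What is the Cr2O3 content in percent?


Cr2O3% = 0.119 / 3.94 x 100
Cr2O3% = 3.02%


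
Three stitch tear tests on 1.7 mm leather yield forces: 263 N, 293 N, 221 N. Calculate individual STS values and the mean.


STS1 = 154.7 N/mm
STS2 = 172.4 N/mm
STS3 = 130.0 N/mm
Mean = 152.4 N/mm

STS1 = 263 / 1.7 = 154.7 N/mm
STS2 = 293 / 1.7 = 172.4 N/mm
STS3 = 221 / 1.7 = 130.0 N/mm
Mean = (154.7 + 172.4 + 130.0) / 3 = 152.4 N/mm


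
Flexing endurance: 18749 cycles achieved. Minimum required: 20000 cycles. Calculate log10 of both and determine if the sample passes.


Achieved: log10 = 4.27
Required: log10 = 4.30
Passes: No


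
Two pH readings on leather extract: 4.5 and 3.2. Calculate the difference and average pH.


Difference = |4.5 - 3.2| = 1.3
Average = (4.5 + 3.2) / 2 = 3.85


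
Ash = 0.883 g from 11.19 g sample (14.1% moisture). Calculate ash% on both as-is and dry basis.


As-is ash = 7.89%
Dry-basis ash = 9.19%


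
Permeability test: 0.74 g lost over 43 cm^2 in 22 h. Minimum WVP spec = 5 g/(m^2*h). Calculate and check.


WVP = 0.74 / (43 x 22) x 10000 = 7.82 g/(m^2*h)
Minimum: 5 g/(m^2*h)
Meets spec: Yes


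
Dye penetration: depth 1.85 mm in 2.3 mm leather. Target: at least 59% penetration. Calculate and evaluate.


Penetration = 80.4%
Meets target: Yes


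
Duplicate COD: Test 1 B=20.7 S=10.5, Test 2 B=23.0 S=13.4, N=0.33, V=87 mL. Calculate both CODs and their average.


COD1 = (20.7 - 10.5) x 0.33 x 8000 / 87 = 309.5 mg/L
COD2 = (23.0 - 13.4) x 0.33 x 8000 / 87 = 291.3 mg/L
Average = (309.5 + 291.3) / 2 = 300.4 mg/L


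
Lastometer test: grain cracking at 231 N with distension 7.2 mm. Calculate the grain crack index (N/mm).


Grain crack index = force / distension
Index = 231 / 7.2 = 32.1 N/mm


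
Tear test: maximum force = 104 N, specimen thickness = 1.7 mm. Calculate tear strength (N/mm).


61.2 N/mm

Tear strength = force / thickness
Tear = 104 / 1.7 = 61.2 N/mm


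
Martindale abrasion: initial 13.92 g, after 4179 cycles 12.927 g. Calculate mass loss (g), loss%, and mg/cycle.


Loss = 13.92 - 12.927 = 0.993 g
Loss% = 0.993 / 13.92 x 100 = 7.13%
Rate = 0.993 / 4179 x 1000 = 0.238 mg/cycle


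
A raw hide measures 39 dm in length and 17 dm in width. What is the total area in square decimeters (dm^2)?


663 dm^2

Area = length x width
Area = 39 x 17 = 663 dm^2


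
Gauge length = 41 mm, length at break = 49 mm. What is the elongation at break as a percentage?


19.5%


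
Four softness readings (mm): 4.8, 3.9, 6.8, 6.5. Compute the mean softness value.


5.50 mm

Sum = 4.8 + 3.9 + 6.8 + 6.5
Mean = 22.0 / 4 = 5.50 mm


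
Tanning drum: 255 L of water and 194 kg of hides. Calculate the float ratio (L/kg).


1.3


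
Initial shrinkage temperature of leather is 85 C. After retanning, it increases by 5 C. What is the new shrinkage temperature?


New Ts = 85 + 5 = 90 C


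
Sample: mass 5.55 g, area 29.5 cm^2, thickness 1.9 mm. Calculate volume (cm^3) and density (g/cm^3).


Thickness in cm = 1.9 / 10 = 0.19 cm
Volume = 29.5 x 0.19 = 5.605 cm^3
Density = 5.55 / 5.605 = 0.990 g/cm^3


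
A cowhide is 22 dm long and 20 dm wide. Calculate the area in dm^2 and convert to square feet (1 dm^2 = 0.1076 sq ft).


Area = 22 x 20 = 440 dm^2
Conversion: 440 x 0.1076 = 47.34 sq ft


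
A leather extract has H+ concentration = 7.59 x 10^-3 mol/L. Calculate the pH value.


pH = 2.12

pH = -log10[H+]
pH = -log10(7.59 x 10^-3) = 2.12


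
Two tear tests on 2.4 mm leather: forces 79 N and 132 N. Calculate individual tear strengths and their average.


Tear 1 = 32.9 N/mm
Tear 2 = 55.0 N/mm
Average = 44.0 N/mm


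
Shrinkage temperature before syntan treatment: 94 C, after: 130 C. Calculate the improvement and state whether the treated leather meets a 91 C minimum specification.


Improvement = 36 C
Meets 91 C spec: Yes

Improvement = 130 - 94 = 36 C
Spec check: 130 C >= 91 C? Yes


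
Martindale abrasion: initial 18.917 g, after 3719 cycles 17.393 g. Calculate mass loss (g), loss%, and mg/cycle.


Mass loss = 1.524 g
Loss = 8.06%
Rate = 0.410 mg/cycle


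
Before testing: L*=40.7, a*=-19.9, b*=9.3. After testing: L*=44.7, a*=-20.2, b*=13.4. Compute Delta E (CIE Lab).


Delta E = 5.74

dL = 44.7 - 40.7 = 4.0
da = -20.2 - (-19.9) = -0.3
db = 13.4 - 9.3 = 4.1
dE = sqrt((4.0)^2 + (-0.3)^2 + (4.1)^2) = 5.74


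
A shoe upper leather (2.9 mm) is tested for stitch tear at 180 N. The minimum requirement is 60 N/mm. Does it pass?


STS = 62.1 N/mm
Passes: Yes


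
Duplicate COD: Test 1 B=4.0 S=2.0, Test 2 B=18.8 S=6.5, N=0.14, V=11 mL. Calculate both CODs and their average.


COD1 = (4.0 - 2.0) x 0.14 x 8000 / 11 = 203.6 mg/L
COD2 = (18.8 - 6.5) x 0.14 x 8000 / 11 = 1252.4 mg/L
Average = (203.6 + 1252.4) / 2 = 728.0 mg/L


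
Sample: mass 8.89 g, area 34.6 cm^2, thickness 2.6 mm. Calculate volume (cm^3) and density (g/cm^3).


Thickness in cm = 2.6 / 10 = 0.26 cm
Volume = 34.6 x 0.26 = 8.996 cm^3
Density = 8.89 / 8.996 = 0.988 g/cm^3


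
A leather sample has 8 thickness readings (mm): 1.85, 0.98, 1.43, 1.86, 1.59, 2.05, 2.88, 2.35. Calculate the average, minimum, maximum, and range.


Sum = 14.99
Average = 14.99 / 8 = 1.87 mm
Minimum = 0.98 mm
Maximum = 2.88 mm
Range = 2.88 - 0.98 = 1.90 mm


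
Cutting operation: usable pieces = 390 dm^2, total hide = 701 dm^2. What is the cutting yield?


Yield = usable / total x 100
Yield = 390 / 701 x 100 = 55.6%


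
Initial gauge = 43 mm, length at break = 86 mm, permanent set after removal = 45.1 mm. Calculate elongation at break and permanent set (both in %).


Elongation at break = 100.0%
Permanent set = 4.9%

Elongation at break = (86 - 43) / 43 x 100 = 100.0%
Permanent set = (45.1 - 43) / 43 x 100 = 4.9%


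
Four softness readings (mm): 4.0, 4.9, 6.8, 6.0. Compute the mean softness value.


Sum = 4.0 + 4.9 + 6.8 + 6.0
Mean = 21.7 / 4 = 5.43 mm


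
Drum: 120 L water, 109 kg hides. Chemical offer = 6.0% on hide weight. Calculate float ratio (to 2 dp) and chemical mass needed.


Float ratio = 120 / 109 = 1.10
Chemical = 109 x 6.0 / 100 = 6.54 kg


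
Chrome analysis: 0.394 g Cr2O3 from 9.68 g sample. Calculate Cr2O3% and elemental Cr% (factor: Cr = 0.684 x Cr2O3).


Cr2O3% = 0.394 / 9.68 x 100 = 4.07%
Cr% = 4.07 x 0.684 = 2.78%


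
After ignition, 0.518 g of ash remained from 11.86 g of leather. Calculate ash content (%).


4.37%

Ash% = 0.518 / 11.86 x 100
Ash% = 4.37%


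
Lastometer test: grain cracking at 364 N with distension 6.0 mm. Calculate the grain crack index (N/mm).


Grain crack index = force / distension
Index = 364 / 6.0 = 60.7 N/mm


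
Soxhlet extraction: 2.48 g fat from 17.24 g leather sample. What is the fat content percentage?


14.4%


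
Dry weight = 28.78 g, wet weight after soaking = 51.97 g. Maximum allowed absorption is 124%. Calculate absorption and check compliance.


Absorption = 80.6%
Compliant: Yes

WA = (51.97 - 28.78) / 28.78 x 100 = 80.6%
Maximum allowed: 124%
Compliant: Yes


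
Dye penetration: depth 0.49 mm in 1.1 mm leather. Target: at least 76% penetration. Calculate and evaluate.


Penetration = 0.49 / 1.1 x 100 = 44.5%
Target: 76%
Meets target: No


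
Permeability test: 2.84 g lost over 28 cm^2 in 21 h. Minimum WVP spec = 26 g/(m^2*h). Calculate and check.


WVP = 48.30 g/(m^2*h)
Meets specification: Yes

WVP = 2.84 / (28 x 21) x 10000 = 48.30 g/(m^2*h)
Minimum: 26 g/(m^2*h)
Meets spec: Yes


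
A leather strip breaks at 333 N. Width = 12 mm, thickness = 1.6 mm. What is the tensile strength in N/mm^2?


17.34 N/mm^2


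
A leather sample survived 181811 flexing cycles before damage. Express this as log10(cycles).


5.26

log10(181811) = 5.26


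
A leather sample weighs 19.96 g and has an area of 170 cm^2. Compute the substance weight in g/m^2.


1174.1 g/m^2


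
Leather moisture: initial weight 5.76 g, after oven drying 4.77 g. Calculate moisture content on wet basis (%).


Moisture = 5.76 - 4.77 = 0.99 g
MC = 0.99 / 5.76 x 100 = 17.2%


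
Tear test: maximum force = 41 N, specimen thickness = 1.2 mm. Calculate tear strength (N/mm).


34.2 N/mm

Tear strength = force / thickness
Tear = 41 / 1.2 = 34.2 N/mm


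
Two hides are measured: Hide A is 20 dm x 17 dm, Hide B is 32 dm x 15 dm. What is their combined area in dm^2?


Hide A area = 20 x 17 = 340 dm^2
Hide B area = 32 x 15 = 480 dm^2
Total = 340 + 480 = 820 dm^2


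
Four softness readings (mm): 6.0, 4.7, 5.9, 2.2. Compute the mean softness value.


4.70 mm


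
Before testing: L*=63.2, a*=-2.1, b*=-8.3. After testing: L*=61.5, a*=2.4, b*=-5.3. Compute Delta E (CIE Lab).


dL = 61.5 - 63.2 = -1.7
da = 2.4 - (-2.1) = 4.5
db = -5.3 - (-8.3) = 3.0
dE = sqrt((-1.7)^2 + (4.5)^2 + (3.0)^2) = 5.67


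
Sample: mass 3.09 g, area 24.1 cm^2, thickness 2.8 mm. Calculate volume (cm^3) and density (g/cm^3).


Volume = 6.748 cm^3
Density = 0.458 g/cm^3

Thickness in cm = 2.8 / 10 = 0.28 cm
Volume = 24.1 x 0.28 = 6.748 cm^3
Density = 3.09 / 6.748 = 0.458 g/cm^3


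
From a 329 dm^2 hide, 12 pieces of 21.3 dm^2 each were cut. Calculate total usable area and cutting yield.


Total usable = 12 x 21.3 = 255.6 dm^2
Yield = 255.6 / 329 x 100 = 77.7%


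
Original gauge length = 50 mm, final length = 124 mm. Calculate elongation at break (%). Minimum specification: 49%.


Elongation = 148.0%
Meets spec: Yes

Extension = 124 - 50 = 74 mm
Elongation = 74 / 50 x 100 = 148.0%
Minimum required: 49%
Meets specification: Yes


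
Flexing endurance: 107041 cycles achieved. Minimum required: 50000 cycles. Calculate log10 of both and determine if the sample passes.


log10(107041) = 5.03
log10(50000) = 4.70
Passes: Yes


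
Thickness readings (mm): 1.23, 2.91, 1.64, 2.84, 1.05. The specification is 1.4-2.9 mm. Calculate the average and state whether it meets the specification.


Sum = 9.67
Average = 9.67 / 5 = 1.93 mm
Specification range: 1.4 to 2.9 mm
Within spec: Yes


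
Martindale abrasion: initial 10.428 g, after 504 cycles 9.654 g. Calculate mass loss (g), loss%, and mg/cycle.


Mass loss = 0.774 g
Loss = 7.42%
Rate = 1.536 mg/cycle

Loss = 10.428 - 9.654 = 0.774 g
Loss% = 0.774 / 10.428 x 100 = 7.42%
Rate = 0.774 / 504 x 1000 = 1.536 mg/cycle


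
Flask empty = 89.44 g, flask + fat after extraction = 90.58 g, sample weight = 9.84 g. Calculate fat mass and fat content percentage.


Fat mass = 1.14 g
Fat content = 11.6%

Fat mass = 90.58 - 89.44 = 1.14 g
Fat% = 1.14 / 9.84 x 100 = 11.6%


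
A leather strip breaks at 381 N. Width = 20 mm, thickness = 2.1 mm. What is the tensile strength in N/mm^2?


9.07 N/mm^2

Cross-sectional area = 20 x 2.1 = 42.0 mm^2
Tensile strength = 381 / 42.0 = 9.07 N/mm^2


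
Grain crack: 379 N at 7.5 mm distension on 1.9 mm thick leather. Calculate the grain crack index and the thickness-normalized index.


Crack index = 379 / 7.5 = 50.5 N/mm
Normalized = 50.5 / 1.9 = 26.6 N/mm per mm


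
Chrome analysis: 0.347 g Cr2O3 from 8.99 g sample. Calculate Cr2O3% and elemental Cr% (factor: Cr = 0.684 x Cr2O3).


Cr2O3 = 3.86%
Cr = 2.64%


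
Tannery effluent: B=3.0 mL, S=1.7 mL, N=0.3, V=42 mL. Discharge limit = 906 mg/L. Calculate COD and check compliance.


COD = 74.3 mg/L
Compliant: Yes

COD = (3.0 - 1.7) x 0.3 x 8000 / 42 = 74.3 mg/L
Limit: 906 mg/L
Compliant: Yes


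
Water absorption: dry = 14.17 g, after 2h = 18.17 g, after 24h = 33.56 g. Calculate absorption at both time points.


2h absorption = 28.2%
24h absorption = 136.8%

WA (2h) = (18.17 - 14.17) / 14.17 x 100 = 28.2%
WA (24h) = (33.56 - 14.17) / 14.17 x 100 = 136.8%


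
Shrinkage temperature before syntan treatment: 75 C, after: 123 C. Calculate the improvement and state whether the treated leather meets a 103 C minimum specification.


Improvement = 48 C
Meets 103 C spec: Yes

Improvement = 123 - 75 = 48 C
Spec check: 123 C >= 103 C? Yes


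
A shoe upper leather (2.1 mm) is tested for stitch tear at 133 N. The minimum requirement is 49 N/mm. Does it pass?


STS = 63.3 N/mm
Passes: Yes


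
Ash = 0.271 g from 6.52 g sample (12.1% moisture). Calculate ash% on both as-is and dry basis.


As-is ash% = 0.271 / 6.52 x 100 = 4.16%
Dry mass = 6.52 x (100 - 12.1) / 100 = 5.73108 g
Dry-basis ash% = 0.271 / 5.73108 x 100 = 4.73%


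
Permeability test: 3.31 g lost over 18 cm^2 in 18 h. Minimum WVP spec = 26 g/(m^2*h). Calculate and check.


WVP = 3.31 / (18 x 18) x 10000 = 102.16 g/(m^2*h)
Minimum: 26 g/(m^2*h)
Meets spec: Yes


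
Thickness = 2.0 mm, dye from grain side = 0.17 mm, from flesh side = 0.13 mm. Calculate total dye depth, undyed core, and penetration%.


Total dyed = 0.30 mm
Undyed core = 1.70 mm
Penetration = 15.0%

Total dyed = 0.17 + 0.13 = 0.30 mm
Undyed core = 2.0 - 0.30 = 1.70 mm
Penetration = 0.30 / 2.0 x 100 = 15.0%


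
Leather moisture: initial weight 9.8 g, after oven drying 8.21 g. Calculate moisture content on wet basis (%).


Moisture = 9.8 - 8.21 = 1.59 g
MC = 1.59 / 9.8 x 100 = 16.2%


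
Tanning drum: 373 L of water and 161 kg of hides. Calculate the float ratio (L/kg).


Float ratio = water / hide weight
Ratio = 373 / 161 = 2.3


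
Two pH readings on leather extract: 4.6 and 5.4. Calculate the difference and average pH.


Difference = |4.6 - 5.4| = 0.8
Average = (4.6 + 5.4) / 2 = 5.00


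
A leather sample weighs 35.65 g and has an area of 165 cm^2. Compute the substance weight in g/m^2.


Substance weight = mass / area x 10000
SW = 35.65 / 165 x 10000
SW = 2160.6 g/m^2


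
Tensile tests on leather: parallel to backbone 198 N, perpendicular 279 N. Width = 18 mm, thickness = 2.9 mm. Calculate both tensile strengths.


Parallel = 3.79 N/mm^2
Perpendicular = 5.34 N/mm^2


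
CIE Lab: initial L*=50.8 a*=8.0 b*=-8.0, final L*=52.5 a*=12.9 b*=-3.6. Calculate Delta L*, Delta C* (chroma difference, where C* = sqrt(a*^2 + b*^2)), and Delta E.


Delta L* = 52.5 - 50.8 = 1.7
C1* = sqrt((8.0)^2 + (-8.0)^2) = 11.314
C2* = sqrt((12.9)^2 + (-3.6)^2) = 13.393
Delta C* = 13.393 - 11.314 = 2.08
Delta E = sqrt((1.7)^2 + (4.9)^2 + (4.4)^2) = 6.80


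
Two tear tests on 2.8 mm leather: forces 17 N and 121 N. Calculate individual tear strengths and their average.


Tear 1 = 6.1 N/mm
Tear 2 = 43.2 N/mm
Average = 24.7 N/mm


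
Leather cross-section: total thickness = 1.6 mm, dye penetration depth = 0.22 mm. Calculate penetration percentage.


Penetration% = 0.22 / 1.6 x 100
Penetration = 13.8%


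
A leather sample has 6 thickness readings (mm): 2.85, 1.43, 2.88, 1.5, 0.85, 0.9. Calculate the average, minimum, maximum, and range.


Sum = 10.41
Average = 10.41 / 6 = 1.74 mm
Minimum = 0.85 mm
Maximum = 2.88 mm
Range = 2.88 - 0.85 = 2.03 mm


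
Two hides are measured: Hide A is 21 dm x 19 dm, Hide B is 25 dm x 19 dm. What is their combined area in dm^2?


Hide A area = 21 x 19 = 399 dm^2
Hide B area = 25 x 19 = 475 dm^2
Total = 399 + 475 = 874 dm^2


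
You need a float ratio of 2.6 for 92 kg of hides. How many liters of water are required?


239.2 L

Water = hide weight x target ratio
Water = 92 x 2.6 = 239.2 L


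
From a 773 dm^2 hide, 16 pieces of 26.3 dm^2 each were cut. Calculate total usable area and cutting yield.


Total usable = 16 x 26.3 = 420.8 dm^2
Yield = 420.8 / 773 x 100 = 54.4%


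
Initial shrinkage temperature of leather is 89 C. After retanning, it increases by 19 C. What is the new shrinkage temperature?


108 C

New Ts = 89 + 19 = 108 C


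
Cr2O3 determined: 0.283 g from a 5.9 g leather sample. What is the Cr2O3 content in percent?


4.80%

Cr2O3% = 0.283 / 5.9 x 100
Cr2O3% = 4.80%


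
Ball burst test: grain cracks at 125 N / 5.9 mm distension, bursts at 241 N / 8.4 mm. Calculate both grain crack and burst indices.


Crack index = 125 / 5.9 = 21.2 N/mm
Burst index = 241 / 8.4 = 28.7 N/mm


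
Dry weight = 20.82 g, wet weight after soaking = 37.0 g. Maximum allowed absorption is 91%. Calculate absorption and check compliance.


WA = (37.0 - 20.82) / 20.82 x 100 = 77.7%
Maximum allowed: 91%
Compliant: Yes


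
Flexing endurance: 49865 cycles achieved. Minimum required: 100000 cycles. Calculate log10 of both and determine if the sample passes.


Achieved: log10 = 4.70
Required: log10 = 5.00
Passes: No


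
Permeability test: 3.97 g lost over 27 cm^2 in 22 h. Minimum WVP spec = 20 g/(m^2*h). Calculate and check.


WVP = 3.97 / (27 x 22) x 10000 = 66.84 g/(m^2*h)
Minimum: 20 g/(m^2*h)
Meets spec: Yes


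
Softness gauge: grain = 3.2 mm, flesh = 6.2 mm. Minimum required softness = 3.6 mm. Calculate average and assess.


Average softness = 4.70 mm
Meets requirement: Yes

Average = (3.2 + 6.2) / 2 = 4.70 mm
Minimum = 3.6 mm
Meets requirement: Yes


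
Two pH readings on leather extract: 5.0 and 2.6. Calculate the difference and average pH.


Difference = 2.4
Average pH = 3.80

Difference = |5.0 - 2.6| = 2.4
Average = (5.0 + 2.6) / 2 = 3.80


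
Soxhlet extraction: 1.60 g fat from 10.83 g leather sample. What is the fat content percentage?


Fat content = 1.60 / 10.83 x 100
Fat = 14.8%


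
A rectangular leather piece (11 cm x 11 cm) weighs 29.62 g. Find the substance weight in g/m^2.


Area = 11 x 11 = 121 cm^2
SW = 29.62 / 121 x 10000 = 2447.9 g/m^2


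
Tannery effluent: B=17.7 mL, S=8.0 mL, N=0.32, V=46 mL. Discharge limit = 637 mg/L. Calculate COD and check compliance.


COD = (17.7 - 8.0) x 0.32 x 8000 / 46 = 539.8 mg/L
Limit: 637 mg/L
Compliant: Yes


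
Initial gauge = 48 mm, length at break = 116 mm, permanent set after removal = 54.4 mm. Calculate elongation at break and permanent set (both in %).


Elongation at break = (116 - 48) / 48 x 100 = 141.7%
Permanent set = (54.4 - 48) / 48 x 100 = 13.3%


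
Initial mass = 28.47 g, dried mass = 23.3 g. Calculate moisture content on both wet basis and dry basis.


Wet basis = 18.2%
Dry basis = 22.2%

Moisture lost = 28.47 - 23.3 = 5.17 g
Wet basis MC = 5.17 / 28.47 x 100 = 18.2%
Dry basis MC = 5.17 / 23.3 x 100 = 22.2%


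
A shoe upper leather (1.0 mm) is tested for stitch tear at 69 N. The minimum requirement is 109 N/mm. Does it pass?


STS = 69 / 1.0 = 69.0 N/mm
Minimum required: 109 N/mm
Passes: No


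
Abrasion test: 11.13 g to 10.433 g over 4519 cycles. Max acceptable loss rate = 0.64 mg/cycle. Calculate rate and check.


Loss = 11.13 - 10.433 = 0.697 g
Rate = 0.697 g / 4519 cycles x 1000 = 0.154 mg/cycle
Max = 0.64 mg/cycle
Passes: Yes


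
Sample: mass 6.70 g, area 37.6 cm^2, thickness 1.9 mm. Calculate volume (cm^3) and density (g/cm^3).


Volume = 7.144 cm^3
Density = 0.938 g/cm^3

Thickness in cm = 1.9 / 10 = 0.19 cm
Volume = 37.6 x 0.19 = 7.144 cm^3
Density = 6.70 / 7.144 = 0.938 g/cm^3


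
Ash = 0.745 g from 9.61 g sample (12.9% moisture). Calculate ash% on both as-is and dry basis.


As-is ash = 7.75%
Dry-basis ash = 8.90%


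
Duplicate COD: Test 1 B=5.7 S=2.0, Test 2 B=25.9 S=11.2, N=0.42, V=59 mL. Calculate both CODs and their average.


COD1 = 210.7 mg/L
COD2 = 837.2 mg/L
Average = 524.0 mg/L

COD1 = (5.7 - 2.0) x 0.42 x 8000 / 59 = 210.7 mg/L
COD2 = (25.9 - 11.2) x 0.42 x 8000 / 59 = 837.2 mg/L
Average = (210.7 + 837.2) / 2 = 524.0 mg/L


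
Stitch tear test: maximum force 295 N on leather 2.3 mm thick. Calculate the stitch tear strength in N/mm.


128.3 N/mm

Stitch tear strength = force / thickness
STS = 295 / 2.3 = 128.3 N/mm


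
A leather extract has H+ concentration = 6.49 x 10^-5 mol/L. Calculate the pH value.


pH = -log10[H+]
pH = -log10(6.49 x 10^-5) = 4.19


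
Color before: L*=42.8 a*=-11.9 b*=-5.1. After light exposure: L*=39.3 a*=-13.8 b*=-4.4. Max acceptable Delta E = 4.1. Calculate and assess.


Delta E = 4.04
Passes: Yes

dL = -3.5, da = -1.9, db = 0.7
dE = sqrt((-3.5)^2 + (-1.9)^2 + (0.7)^2) = 4.04
Max = 4.1
Passes: Yes


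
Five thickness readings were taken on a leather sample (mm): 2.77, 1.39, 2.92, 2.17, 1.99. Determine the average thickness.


2.25 mm

Sum = 2.77 + 1.39 + 2.92 + 2.17 + 1.99 = 11.24
Average = 11.24 / 5 = 2.25 mm


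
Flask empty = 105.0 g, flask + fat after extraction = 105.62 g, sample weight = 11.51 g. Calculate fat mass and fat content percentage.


Fat mass = 0.62 g
Fat content = 5.4%


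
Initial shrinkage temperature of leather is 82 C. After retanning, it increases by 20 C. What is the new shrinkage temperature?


102 C


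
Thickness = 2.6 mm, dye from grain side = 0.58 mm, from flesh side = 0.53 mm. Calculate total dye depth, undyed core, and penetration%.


Total dyed = 1.11 mm
Undyed core = 1.49 mm
Penetration = 42.7%


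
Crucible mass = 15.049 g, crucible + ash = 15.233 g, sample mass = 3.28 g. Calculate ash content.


Ash mass = 0.184 g
Ash content = 5.61%


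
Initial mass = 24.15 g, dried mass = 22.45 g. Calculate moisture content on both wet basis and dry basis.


Wet basis = 7.0%
Dry basis = 7.6%

Moisture lost = 24.15 - 22.45 = 1.70 g
Wet basis MC = 1.70 / 24.15 x 100 = 7.0%
Dry basis MC = 1.70 / 22.45 x 100 = 7.6%


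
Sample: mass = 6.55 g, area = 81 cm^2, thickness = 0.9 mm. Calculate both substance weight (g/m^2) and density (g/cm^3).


SW = 6.55 / 81 x 10000 = 808.6 g/m^2
Volume = 81 x 0.9 / 10 = 7.29 cm^3
Density = 6.55 / 7.29 = 0.898 g/cm^3


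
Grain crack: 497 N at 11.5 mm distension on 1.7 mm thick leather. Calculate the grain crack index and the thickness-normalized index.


Crack index = 43.2 N/mm
Normalized index = 25.4 N/mm per mm

Crack index = 497 / 11.5 = 43.2 N/mm
Normalized = 43.2 / 1.7 = 25.4 N/mm per mm


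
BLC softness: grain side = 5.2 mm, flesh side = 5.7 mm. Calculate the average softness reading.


Average = (5.2 + 5.7) / 2
Average = 5.45 mm


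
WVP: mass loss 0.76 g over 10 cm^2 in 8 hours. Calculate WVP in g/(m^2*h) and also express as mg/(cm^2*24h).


WVP = 0.76 / (10 x 8) x 10000 = 95.00 g/(m^2*h)
Mass loss in mg = 0.76 x 1000 = 760 mg
Per cm^2 per 24h in mg: 760 x 24 / (10 x 8) = 18240 / 80 = 228.00 mg/(cm^2*24h)


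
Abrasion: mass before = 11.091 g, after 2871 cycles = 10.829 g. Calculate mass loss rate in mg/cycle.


Mass loss = 11.091 - 10.829 = 0.262 g
Rate = 0.262 / 2871 x 1000 = 0.091 mg/cycle


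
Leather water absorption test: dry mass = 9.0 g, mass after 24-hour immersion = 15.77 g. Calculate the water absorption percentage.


Water absorbed = 15.77 - 9.0 = 6.77 g
WA% = 6.77 / 9.0 x 100 = 75.2%


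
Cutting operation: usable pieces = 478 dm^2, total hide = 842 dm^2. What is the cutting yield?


56.8%

Yield = usable / total x 100
Yield = 478 / 842 x 100 = 56.8%


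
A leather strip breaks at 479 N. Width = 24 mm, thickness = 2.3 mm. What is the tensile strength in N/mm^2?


8.68 N/mm^2


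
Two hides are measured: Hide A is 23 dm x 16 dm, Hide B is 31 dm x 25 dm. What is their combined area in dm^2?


Hide A area = 23 x 16 = 368 dm^2
Hide B area = 31 x 25 = 775 dm^2
Total = 368 + 775 = 1143 dm^2


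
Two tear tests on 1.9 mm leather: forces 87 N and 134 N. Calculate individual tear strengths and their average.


Tear 1 = 45.8 N/mm
Tear 2 = 70.5 N/mm
Average = 58.2 N/mm

Tear 1 = 87 / 1.9 = 45.8 N/mm
Tear 2 = 134 / 1.9 = 70.5 N/mm
Average = (45.8 + 70.5) / 2 = 58.2 N/mm


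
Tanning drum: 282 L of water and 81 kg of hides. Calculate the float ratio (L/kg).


Float ratio = water / hide weight
Ratio = 282 / 81 = 3.5


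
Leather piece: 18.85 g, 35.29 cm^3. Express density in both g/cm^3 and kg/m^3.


Density = 18.85 / 35.29 = 0.534 g/cm^3
Convert: 0.534 x 1000 = 534 kg/m^3


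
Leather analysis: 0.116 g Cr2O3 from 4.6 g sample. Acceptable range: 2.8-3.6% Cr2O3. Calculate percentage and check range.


Cr2O3% = 0.116 / 4.6 x 100 = 2.52%
Acceptable range: 2.8 to 3.6%
Within range: No


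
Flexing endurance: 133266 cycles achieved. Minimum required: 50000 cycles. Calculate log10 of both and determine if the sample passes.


Achieved: log10 = 5.12
Required: log10 = 4.70
Passes: Yes

log10(133266) = 5.12
log10(50000) = 4.70
Passes: Yes


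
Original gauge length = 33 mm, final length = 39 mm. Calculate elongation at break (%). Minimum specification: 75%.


Elongation = 18.2%
Meets spec: No

Extension = 39 - 33 = 6 mm
Elongation = 6 / 33 x 100 = 18.2%
Minimum required: 75%
Meets specification: No


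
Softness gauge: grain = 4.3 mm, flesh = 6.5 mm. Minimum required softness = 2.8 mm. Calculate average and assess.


Average = (4.3 + 6.5) / 2 = 5.40 mm
Minimum = 2.8 mm
Meets requirement: Yes


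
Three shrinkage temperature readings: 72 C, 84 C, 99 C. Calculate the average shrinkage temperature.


Average = (72 + 84 + 99) / 3
Average = 255 / 3 = 85.0 C


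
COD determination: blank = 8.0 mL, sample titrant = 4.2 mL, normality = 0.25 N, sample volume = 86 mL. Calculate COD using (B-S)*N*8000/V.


COD = (8.0 - 4.2) x 0.25 x 8000 / 86
COD = 3.8 x 0.25 x 8000 / 86
COD = 88.4 mg/L


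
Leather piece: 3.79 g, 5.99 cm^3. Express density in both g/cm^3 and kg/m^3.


0.633 g/cm^3
633 kg/m^3

Density = 3.79 / 5.99 = 0.633 g/cm^3
Convert: 0.633 x 1000 = 633 kg/m^3


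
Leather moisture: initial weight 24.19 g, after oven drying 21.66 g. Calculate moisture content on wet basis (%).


Moisture = 24.19 - 21.66 = 2.53 g
MC = 2.53 / 24.19 x 100 = 10.5%


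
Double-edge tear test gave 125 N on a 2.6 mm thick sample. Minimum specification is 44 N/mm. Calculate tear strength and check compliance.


Tear strength = 125 / 2.6 = 48.1 N/mm
Required minimum = 44 N/mm
Compliant: Yes


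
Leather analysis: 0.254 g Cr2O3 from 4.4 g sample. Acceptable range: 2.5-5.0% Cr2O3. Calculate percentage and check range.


Cr2O3 = 5.77%
Within range: No


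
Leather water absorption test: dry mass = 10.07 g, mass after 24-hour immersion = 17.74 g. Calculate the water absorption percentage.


Water absorbed = 17.74 - 10.07 = 7.67 g
WA% = 7.67 / 10.07 x 100 = 76.2%


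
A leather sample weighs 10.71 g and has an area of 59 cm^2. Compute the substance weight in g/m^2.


1815.3 g/m^2

Substance weight = mass / area x 10000
SW = 10.71 / 59 x 10000
SW = 1815.3 g/m^2


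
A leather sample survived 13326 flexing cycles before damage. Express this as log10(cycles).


log10(13326) = 4.12


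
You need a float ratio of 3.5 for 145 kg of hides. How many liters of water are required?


507.5 L


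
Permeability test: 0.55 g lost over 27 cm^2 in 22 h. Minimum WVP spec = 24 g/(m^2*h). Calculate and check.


WVP = 9.26 g/(m^2*h)
Meets specification: No


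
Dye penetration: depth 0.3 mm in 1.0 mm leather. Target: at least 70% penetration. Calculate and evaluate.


Penetration = 30.0%
Meets target: No


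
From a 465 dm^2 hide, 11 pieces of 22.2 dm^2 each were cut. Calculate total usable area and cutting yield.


Total usable = 11 x 22.2 = 244.2 dm^2
Yield = 244.2 / 465 x 100 = 52.5%


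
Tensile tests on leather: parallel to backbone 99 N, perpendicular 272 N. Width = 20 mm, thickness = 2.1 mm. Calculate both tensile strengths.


Parallel = 2.36 N/mm^2
Perpendicular = 6.48 N/mm^2


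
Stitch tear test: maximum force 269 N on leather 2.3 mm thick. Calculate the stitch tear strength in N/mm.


117.0 N/mm

Stitch tear strength = force / thickness
STS = 269 / 2.3 = 117.0 N/mm


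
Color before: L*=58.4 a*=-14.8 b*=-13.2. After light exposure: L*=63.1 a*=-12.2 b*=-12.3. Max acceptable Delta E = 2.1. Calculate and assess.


Delta E = 5.45
Passes: No

dL = 4.7, da = 2.6, db = 0.9
dE = sqrt((4.7)^2 + (2.6)^2 + (0.9)^2) = 5.45
Max = 2.1
Passes: No


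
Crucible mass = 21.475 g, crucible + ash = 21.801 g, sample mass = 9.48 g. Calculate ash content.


Ash mass = 21.801 - 21.475 = 0.326 g
Ash% = 0.326 / 9.48 x 100 = 3.44%


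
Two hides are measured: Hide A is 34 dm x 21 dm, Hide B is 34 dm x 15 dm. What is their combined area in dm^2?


Hide A area = 34 x 21 = 714 dm^2
Hide B area = 34 x 15 = 510 dm^2
Total = 714 + 510 = 1224 dm^2


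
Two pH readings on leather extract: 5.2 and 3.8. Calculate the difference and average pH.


Difference = |5.2 - 3.8| = 1.4
Average = (5.2 + 3.8) / 2 = 4.50


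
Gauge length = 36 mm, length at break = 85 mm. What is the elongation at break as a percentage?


136.1%

Extension = 85 - 36 = 49 mm
Elongation = 49 / 36 x 100 = 136.1%


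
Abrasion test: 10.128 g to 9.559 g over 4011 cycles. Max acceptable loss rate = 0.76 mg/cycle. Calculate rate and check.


Loss = 10.128 - 9.559 = 0.569 g
Rate = 0.569 g / 4011 cycles x 1000 = 0.142 mg/cycle
Max = 0.76 mg/cycle
Passes: Yes


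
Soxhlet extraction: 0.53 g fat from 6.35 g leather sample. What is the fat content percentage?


8.3%

Fat content = 0.53 / 6.35 x 100
Fat = 8.3%


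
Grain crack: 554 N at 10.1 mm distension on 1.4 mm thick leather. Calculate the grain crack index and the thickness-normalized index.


Crack index = 554 / 10.1 = 54.9 N/mm
Normalized = 54.9 / 1.4 = 39.2 N/mm per mm


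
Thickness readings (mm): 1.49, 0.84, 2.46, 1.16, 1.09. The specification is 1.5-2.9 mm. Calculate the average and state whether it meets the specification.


Sum = 7.04
Average = 7.04 / 5 = 1.41 mm
Specification range: 1.5 to 2.9 mm
Within spec: No


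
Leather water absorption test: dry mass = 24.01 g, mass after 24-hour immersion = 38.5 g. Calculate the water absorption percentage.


Water absorbed = 38.5 - 24.01 = 14.49 g
WA% = 14.49 / 24.01 x 100 = 60.3%


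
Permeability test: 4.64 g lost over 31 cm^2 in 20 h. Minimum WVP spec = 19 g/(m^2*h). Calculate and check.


WVP = 4.64 / (31 x 20) x 10000 = 74.84 g/(m^2*h)
Minimum: 19 g/(m^2*h)
Meets spec: Yes


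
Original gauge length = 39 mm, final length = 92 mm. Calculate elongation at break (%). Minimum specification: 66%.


Elongation = 135.9%
Meets spec: Yes


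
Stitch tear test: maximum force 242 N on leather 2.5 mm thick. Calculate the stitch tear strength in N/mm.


96.8 N/mm


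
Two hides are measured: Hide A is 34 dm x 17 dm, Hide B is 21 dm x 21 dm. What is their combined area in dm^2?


1019 dm^2


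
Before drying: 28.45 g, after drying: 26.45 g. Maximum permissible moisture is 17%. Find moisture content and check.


MC = (28.45 - 26.45) / 28.45 x 100 = 7.0%
Maximum: 17%
Acceptable: Yes


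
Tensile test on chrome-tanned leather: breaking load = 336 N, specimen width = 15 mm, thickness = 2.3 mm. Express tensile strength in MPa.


9.74 MPa


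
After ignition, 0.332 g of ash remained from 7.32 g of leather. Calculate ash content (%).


Ash% = 0.332 / 7.32 x 100
Ash% = 4.54%


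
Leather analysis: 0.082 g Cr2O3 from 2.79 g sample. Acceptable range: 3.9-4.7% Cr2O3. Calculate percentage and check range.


Cr2O3 = 2.94%
Within range: No

Cr2O3% = 0.082 / 2.79 x 100 = 2.94%
Acceptable range: 3.9 to 4.7%
Within range: No


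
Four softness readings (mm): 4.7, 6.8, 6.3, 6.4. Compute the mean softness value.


Sum = 4.7 + 6.8 + 6.3 + 6.4
Mean = 24.2 / 4 = 6.05 mm


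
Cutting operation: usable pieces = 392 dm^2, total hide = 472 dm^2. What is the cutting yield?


Yield = usable / total x 100
Yield = 392 / 472 x 100 = 83.1%


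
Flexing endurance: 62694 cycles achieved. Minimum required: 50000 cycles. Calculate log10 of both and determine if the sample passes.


Achieved: log10 = 4.80
Required: log10 = 4.70
Passes: Yes


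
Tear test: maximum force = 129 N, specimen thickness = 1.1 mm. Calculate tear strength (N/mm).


117.3 N/mm


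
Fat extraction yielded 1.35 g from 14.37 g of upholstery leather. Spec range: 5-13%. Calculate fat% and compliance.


Fat content = 9.4%
Compliant: Yes

Fat% = 1.35 / 14.37 x 100 = 9.4%
Spec range: 5-13%
Compliant: Yes


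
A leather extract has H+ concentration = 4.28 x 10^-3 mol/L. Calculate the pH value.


pH = 2.37


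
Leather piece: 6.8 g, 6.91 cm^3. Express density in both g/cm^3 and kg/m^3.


0.984 g/cm^3
984 kg/m^3


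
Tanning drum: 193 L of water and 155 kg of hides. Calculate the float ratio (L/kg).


Float ratio = water / hide weight
Ratio = 193 / 155 = 1.2


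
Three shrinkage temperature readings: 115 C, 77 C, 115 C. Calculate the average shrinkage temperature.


Average = (115 + 77 + 115) / 3
Average = 307 / 3 = 102.3 C


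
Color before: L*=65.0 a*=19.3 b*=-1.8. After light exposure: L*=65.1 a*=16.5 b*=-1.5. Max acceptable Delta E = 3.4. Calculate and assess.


Delta E = 2.82
Passes: Yes

dL = 0.1, da = -2.8, db = 0.3
dE = sqrt((0.1)^2 + (-2.8)^2 + (0.3)^2) = 2.82
Max = 3.4
Passes: Yes


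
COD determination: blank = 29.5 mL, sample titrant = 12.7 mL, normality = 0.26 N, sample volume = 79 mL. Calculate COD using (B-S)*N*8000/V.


442.3 mg/L

COD = (29.5 - 12.7) x 0.26 x 8000 / 79
COD = 16.8 x 0.26 x 8000 / 79
COD = 442.3 mg/L


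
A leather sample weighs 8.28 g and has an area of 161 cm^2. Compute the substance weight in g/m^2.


514.3 g/m^2

Substance weight = mass / area x 10000
SW = 8.28 / 161 x 10000
SW = 514.3 g/m^2


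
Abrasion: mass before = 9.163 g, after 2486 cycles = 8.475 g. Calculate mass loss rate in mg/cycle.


0.277 mg/cycle


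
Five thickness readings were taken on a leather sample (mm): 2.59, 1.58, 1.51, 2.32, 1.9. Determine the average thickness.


Sum = 2.59 + 1.58 + 1.51 + 2.32 + 1.9 = 9.90
Average = 9.90 / 5 = 1.98 mm


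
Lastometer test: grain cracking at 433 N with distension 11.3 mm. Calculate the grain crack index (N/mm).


Grain crack index = force / distension
Index = 433 / 11.3 = 38.3 N/mm


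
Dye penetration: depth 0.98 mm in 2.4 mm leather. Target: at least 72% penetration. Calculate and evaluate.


Penetration = 0.98 / 2.4 x 100 = 40.8%
Target: 72%
Meets target: No


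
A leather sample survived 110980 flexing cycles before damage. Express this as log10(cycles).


5.05

log10(110980) = 5.05


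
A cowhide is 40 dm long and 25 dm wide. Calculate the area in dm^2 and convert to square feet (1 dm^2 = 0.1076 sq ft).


Area = 40 x 25 = 1000 dm^2
Conversion: 1000 x 0.1076 = 107.60 sq ft


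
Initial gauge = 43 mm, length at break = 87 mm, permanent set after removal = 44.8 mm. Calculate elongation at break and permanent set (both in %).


Elongation at break = 102.3%
Permanent set = 4.2%

Elongation at break = (87 - 43) / 43 x 100 = 102.3%
Permanent set = (44.8 - 43) / 43 x 100 = 4.2%


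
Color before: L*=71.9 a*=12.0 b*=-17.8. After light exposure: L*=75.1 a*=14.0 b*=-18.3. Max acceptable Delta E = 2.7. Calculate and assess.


Delta E = 3.81
Passes: No

dL = 3.2, da = 2.0, db = -0.5
dE = sqrt((3.2)^2 + (2.0)^2 + (-0.5)^2) = 3.81
Max = 2.7
Passes: No


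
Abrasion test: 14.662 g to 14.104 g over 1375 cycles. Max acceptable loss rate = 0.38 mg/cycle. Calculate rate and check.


Loss = 14.662 - 14.104 = 0.558 g
Rate = 0.558 g / 1375 cycles x 1000 = 0.406 mg/cycle
Max = 0.38 mg/cycle
Passes: No


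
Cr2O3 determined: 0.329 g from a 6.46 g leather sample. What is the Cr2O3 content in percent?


Cr2O3% = 0.329 / 6.46 x 100
Cr2O3% = 5.09%


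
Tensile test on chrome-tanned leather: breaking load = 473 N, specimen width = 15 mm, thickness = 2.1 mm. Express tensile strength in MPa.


Cross-section = 15 x 2.1 = 31.5 mm^2
TS = 473 / 31.5 = 15.02 MPa
(1 N/mm^2 = 1 MPa)


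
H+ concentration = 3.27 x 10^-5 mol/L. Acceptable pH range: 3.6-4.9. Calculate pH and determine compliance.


pH = -log10(3.27 x 10^-5) = 4.49
Range: 3.6 to 4.9
Compliant: Yes


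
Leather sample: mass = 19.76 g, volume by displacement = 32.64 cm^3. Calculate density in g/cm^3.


Density = mass / volume
Density = 19.76 / 32.64 = 0.605 g/cm^3


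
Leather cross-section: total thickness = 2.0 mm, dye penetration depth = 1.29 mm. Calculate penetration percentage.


64.5%

Penetration% = 1.29 / 2.0 x 100
Penetration = 64.5%


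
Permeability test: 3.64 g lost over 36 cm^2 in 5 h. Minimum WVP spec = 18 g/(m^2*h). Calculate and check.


WVP = 202.22 g/(m^2*h)
Meets specification: Yes


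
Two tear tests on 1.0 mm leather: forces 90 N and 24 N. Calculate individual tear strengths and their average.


Tear 1 = 90 / 1.0 = 90.0 N/mm
Tear 2 = 24 / 1.0 = 24.0 N/mm
Average = (90.0 + 24.0) / 2 = 57.0 N/mm


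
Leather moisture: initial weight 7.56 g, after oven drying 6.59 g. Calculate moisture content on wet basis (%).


Moisture = 7.56 - 6.59 = 0.97 g
MC = 0.97 / 7.56 x 100 = 12.8%
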